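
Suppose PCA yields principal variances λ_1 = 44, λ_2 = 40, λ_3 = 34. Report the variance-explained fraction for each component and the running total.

Step 1 — total variance = trace(Sigma) = Σ λ_i = 44 + 40 + 34 = 118.

Step 2 — fraction explained by component i = λ_i / Σ λ:
  PC1: 44/118 = 0.3729
  PC2: 40/118 = 0.339
  PC3: 34/118 = 0.2881

Step 3 — cumulative fraction after k components = (λ_1 + ... + λ_k) / Σ λ:
  k = 1: 44/118 = 0.3729
  k = 2: (44 + 40)/118 = 84/118 = 0.7119
  k = 3: (44 + 40 + 34)/118 = 118/118 = 1

Summary (fraction, with percent):

explained: PC1 0.3729 (37.29%), PC2 0.339 (33.9%), PC3 0.2881 (28.81%);  cumulative: 0.3729, 0.7119, 1


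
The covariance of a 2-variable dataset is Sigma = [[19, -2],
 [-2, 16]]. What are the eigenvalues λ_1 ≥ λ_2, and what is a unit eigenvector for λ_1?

Step 1 — characteristic polynomial of 2×2 Sigma:
  det(Sigma - λI) = λ² - trace · λ + det = 0.
  trace = 19 + 16 = 35, det = 19·16 - (-2)² = 300.
Step 2 — discriminant:
  Δ = trace² - 4·det = 1225 - 1200 = 25.
Step 3 — eigenvalues:
  λ = (trace ± √Δ)/2 = (35 ± 5)/2,
  λ_1 = 20,  λ_2 = 15.

Step 4 — unit eigenvector for λ_1: solve (Sigma - λ_1 I)v = 0. First row:
  (19 - 20)·v_x + (-2)·v_y = 0, i.e. (-1)·v_x + (-2)·v_y = 0,
  so v ∝ (b, λ_1 - a) = (-2, 1); multiply by -1 so the first entry is positive: u = (2, -1).
  ||u|| = √((2)² + (-1)²) = √(5) ≈ 2.2361,
  v_1 = u/||u|| ≈ (0.8944, -0.4472) (||v_1|| = 1).

λ_1 = 20,  λ_2 = 15;  v_1 ≈ (0.8944, -0.4472)


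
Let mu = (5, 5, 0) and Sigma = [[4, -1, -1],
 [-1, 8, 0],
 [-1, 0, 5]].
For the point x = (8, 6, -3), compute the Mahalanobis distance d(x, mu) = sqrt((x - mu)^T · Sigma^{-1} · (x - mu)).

Step 1 — centre the observation: (x - mu) = (3, 1, -3).

Step 2 — invert Sigma (cofactor / det for 3×3, or solve directly):
  Sigma^{-1} = [[0.2721, 0.034, 0.0544],
 [0.034, 0.1293, 0.0068],
 [0.0544, 0.0068, 0.2109]].

Step 3 — form the quadratic (x - mu)^T · Sigma^{-1} · (x - mu):
  Sigma^{-1} · (x - mu) = (0.6871, 0.2109, -0.4626).
  (x - mu)^T · [Sigma^{-1} · (x - mu)] = (3)·(0.6871) + (1)·(0.2109) + (-3)·(-0.4626) = 3.6599.

Step 4 — take square root: d = √(3.6599) ≈ 1.9131.

d(x, mu) = √(3.6599) ≈ 1.9131


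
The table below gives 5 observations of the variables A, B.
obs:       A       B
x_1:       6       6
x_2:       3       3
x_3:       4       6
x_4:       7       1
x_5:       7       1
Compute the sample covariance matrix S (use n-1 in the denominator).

Step 1 — column means:
  mean(A) = (6 + 3 + 4 + 7 + 7) / 5 = 27/5 = 5.4
  mean(B) = (6 + 3 + 6 + 1 + 1) / 5 = 17/5 = 3.4

Step 2 — sample covariance S[i,j] = (1/(n-1)) · Σ_k (x_{k,i} - mean_i) · (x_{k,j} - mean_j), with n-1 = 4.
  S[A,A] = ((0.6)·(0.6) + (-2.4)·(-2.4) + (-1.4)·(-1.4) + (1.6)·(1.6) + (1.6)·(1.6)) / 4 = 13.2/4 = 3.3
  S[A,B] = ((0.6)·(2.6) + (-2.4)·(-0.4) + (-1.4)·(2.6) + (1.6)·(-2.4) + (1.6)·(-2.4)) / 4 = -8.8/4 = -2.2
  S[B,B] = ((2.6)·(2.6) + (-0.4)·(-0.4) + (2.6)·(2.6) + (-2.4)·(-2.4) + (-2.4)·(-2.4)) / 4 = 25.2/4 = 6.3

S is symmetric (S[j,i] = S[i,j]). Assembling:

S = [[3.3, -2.2],
 [-2.2, 6.3]]


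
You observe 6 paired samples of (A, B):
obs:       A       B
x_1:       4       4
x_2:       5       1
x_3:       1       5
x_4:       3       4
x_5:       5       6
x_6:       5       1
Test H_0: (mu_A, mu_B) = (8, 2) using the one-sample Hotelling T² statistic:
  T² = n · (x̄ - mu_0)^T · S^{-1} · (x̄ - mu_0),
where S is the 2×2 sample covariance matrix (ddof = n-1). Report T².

Step 1 — sample mean vector:
  mean(A) = (4 + 5 + 1 + 3 + 5 + 5) / 6 = 23/6 = 3.8333
  mean(B) = (4 + 1 + 5 + 4 + 6 + 1) / 6 = 21/6 = 3.5
  x̄ = (3.8333, 3.5),  deviation x̄ - mu_0 = (3.8333, 3.5) - (8, 2) = (-4.1667, 1.5).

Step 2 — sample covariance matrix, S[i,j] = (1/(n-1)) · Σ_k (x_{k,i} - mean_i) · (x_{k,j} - mean_j), divisor n-1 = 5:
  S[A,A] = ((0.1667)·(0.1667) + (1.1667)·(1.1667) + (-2.8333)·(-2.8333) + (-0.8333)·(-0.8333) + (1.1667)·(1.1667) + (1.1667)·(1.1667)) / 5 = 12.8333/5 = 2.5667
  S[A,B] = ((0.1667)·(0.5) + (1.1667)·(-2.5) + (-2.8333)·(1.5) + (-0.8333)·(0.5) + (1.1667)·(2.5) + (1.1667)·(-2.5)) / 5 = -7.5/5 = -1.5
  S[B,B] = ((0.5)·(0.5) + (-2.5)·(-2.5) + (1.5)·(1.5) + (0.5)·(0.5) + (2.5)·(2.5) + (-2.5)·(-2.5)) / 5 = 21.5/5 = 4.3
  S = [[2.5667, -1.5],
 [-1.5, 4.3]].

Step 3 — invert S. det(S) = 2.5667·4.3 - (-1.5)² = 8.7867.
  S^{-1} = (1/det) · [[d, -b], [-b, a]] = [[0.4894, 0.1707],
 [0.1707, 0.2921]].

Step 4 — quadratic form (x̄ - mu_0)^T · S^{-1} · (x̄ - mu_0):
  S^{-1} · (x̄ - mu_0) = (-1.783, -0.2731),
  (x̄ - mu_0)^T · [...] = (-4.1667)·(-1.783) + (1.5)·(-0.2731) = 7.0195.

Step 5 — scale by n: T² = 6 · 7.0195 = 42.1168.

T² ≈ 42.1168


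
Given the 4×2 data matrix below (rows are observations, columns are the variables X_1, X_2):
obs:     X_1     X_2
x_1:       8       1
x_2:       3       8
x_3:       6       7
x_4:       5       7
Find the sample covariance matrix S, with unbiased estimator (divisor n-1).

Step 1 — column means:
  mean(X_1) = (8 + 3 + 6 + 5) / 4 = 22/4 = 5.5
  mean(X_2) = (1 + 8 + 7 + 7) / 4 = 23/4 = 5.75

Step 2 — sample covariance S[i,j] = (1/(n-1)) · Σ_k (x_{k,i} - mean_i) · (x_{k,j} - mean_j), with n-1 = 3.
  S[X_1,X_1] = ((2.5)·(2.5) + (-2.5)·(-2.5) + (0.5)·(0.5) + (-0.5)·(-0.5)) / 3 = 13/3 = 4.3333
  S[X_1,X_2] = ((2.5)·(-4.75) + (-2.5)·(2.25) + (0.5)·(1.25) + (-0.5)·(1.25)) / 3 = -17.5/3 = -5.8333
  S[X_2,X_2] = ((-4.75)·(-4.75) + (2.25)·(2.25) + (1.25)·(1.25) + (1.25)·(1.25)) / 3 = 30.75/3 = 10.25

S is symmetric (S[j,i] = S[i,j]). Assembling:

S = [[4.3333, -5.8333],
 [-5.8333, 10.25]]


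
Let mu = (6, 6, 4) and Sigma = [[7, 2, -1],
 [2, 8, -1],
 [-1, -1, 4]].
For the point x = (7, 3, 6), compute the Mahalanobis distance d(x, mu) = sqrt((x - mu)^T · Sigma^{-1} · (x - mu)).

Step 1 — centre the observation: (x - mu) = (1, -3, 2).

Step 2 — invert Sigma (cofactor / det for 3×3, or solve directly):
  Sigma^{-1} = [[0.1574, -0.0355, 0.0305],
 [-0.0355, 0.1371, 0.0254],
 [0.0305, 0.0254, 0.264]].

Step 3 — form the quadratic (x - mu)^T · Sigma^{-1} · (x - mu):
  Sigma^{-1} · (x - mu) = (0.3249, -0.3959, 0.4822).
  (x - mu)^T · [Sigma^{-1} · (x - mu)] = (1)·(0.3249) + (-3)·(-0.3959) + (2)·(0.4822) = 2.4772.

Step 4 — take square root: d = √(2.4772) ≈ 1.5739.

d(x, mu) = √(2.4772) ≈ 1.5739


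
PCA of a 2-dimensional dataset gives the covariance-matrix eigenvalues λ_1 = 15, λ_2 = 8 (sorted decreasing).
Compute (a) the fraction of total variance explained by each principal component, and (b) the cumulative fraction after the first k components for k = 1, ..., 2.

Step 1 — total variance = trace(Sigma) = Σ λ_i = 15 + 8 = 23.

Step 2 — fraction explained by component i = λ_i / Σ λ:
  PC1: 15/23 = 0.6522
  PC2: 8/23 = 0.3478

Step 3 — cumulative fraction after k components = (λ_1 + ... + λ_k) / Σ λ:
  k = 1: 15/23 = 0.6522
  k = 2: (15 + 8)/23 = 23/23 = 1

Summary (fraction, with percent):

explained: PC1 0.6522 (65.22%), PC2 0.3478 (34.78%);  cumulative: 0.6522, 1


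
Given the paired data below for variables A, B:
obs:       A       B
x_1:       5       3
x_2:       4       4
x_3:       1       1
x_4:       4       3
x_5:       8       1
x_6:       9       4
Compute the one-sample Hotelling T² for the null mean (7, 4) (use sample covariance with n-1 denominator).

Step 1 — sample mean vector:
  mean(A) = (5 + 4 + 1 + 4 + 8 + 9) / 6 = 31/6 = 5.1667
  mean(B) = (3 + 4 + 1 + 3 + 1 + 4) / 6 = 16/6 = 2.6667
  x̄ = (5.1667, 2.6667),  deviation x̄ - mu_0 = (5.1667, 2.6667) - (7, 4) = (-1.8333, -1.3333).

Step 2 — sample covariance matrix, S[i,j] = (1/(n-1)) · Σ_k (x_{k,i} - mean_i) · (x_{k,j} - mean_j), divisor n-1 = 5:
  S[A,A] = ((-0.1667)·(-0.1667) + (-1.1667)·(-1.1667) + (-4.1667)·(-4.1667) + (-1.1667)·(-1.1667) + (2.8333)·(2.8333) + (3.8333)·(3.8333)) / 5 = 42.8333/5 = 8.5667
  S[A,B] = ((-0.1667)·(0.3333) + (-1.1667)·(1.3333) + (-4.1667)·(-1.6667) + (-1.1667)·(0.3333) + (2.8333)·(-1.6667) + (3.8333)·(1.3333)) / 5 = 5.3333/5 = 1.0667
  S[B,B] = ((0.3333)·(0.3333) + (1.3333)·(1.3333) + (-1.6667)·(-1.6667) + (0.3333)·(0.3333) + (-1.6667)·(-1.6667) + (1.3333)·(1.3333)) / 5 = 9.3333/5 = 1.8667
  S = [[8.5667, 1.0667],
 [1.0667, 1.8667]].

Step 3 — invert S. det(S) = 8.5667·1.8667 - (1.0667)² = 14.8533.
  S^{-1} = (1/det) · [[d, -b], [-b, a]] = [[0.1257, -0.0718],
 [-0.0718, 0.5768]].

Step 4 — quadratic form (x̄ - mu_0)^T · S^{-1} · (x̄ - mu_0):
  S^{-1} · (x̄ - mu_0) = (-0.1346, -0.6373),
  (x̄ - mu_0)^T · [...] = (-1.8333)·(-0.1346) + (-1.3333)·(-0.6373) = 1.0966.

Step 5 — scale by n: T² = 6 · 1.0966 = 6.5799.

T² ≈ 6.5799


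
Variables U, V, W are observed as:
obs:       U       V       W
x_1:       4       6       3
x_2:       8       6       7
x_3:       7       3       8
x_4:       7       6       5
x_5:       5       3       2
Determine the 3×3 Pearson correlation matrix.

Step 1 — column means:
  mean(U) = (4 + 8 + 7 + 7 + 5) / 5 = 31/5 = 6.2
  mean(V) = (6 + 6 + 3 + 6 + 3) / 5 = 24/5 = 4.8
  mean(W) = (3 + 7 + 8 + 5 + 2) / 5 = 25/5 = 5

Step 2 — sample variances and covariances s[i,j] = (1/(n-1)) · Σ_k (x_{k,i} - mean_i) · (x_{k,j} - mean_j), with n-1 = 4:
  s[U,U] = ((-2.2)·(-2.2) + (1.8)·(1.8) + (0.8)·(0.8) + (0.8)·(0.8) + (-1.2)·(-1.2)) / 4 = 10.8/4 = 2.7
  s[U,V] = ((-2.2)·(1.2) + (1.8)·(1.2) + (0.8)·(-1.8) + (0.8)·(1.2) + (-1.2)·(-1.8)) / 4 = 1.2/4 = 0.3
  s[U,W] = ((-2.2)·(-2) + (1.8)·(2) + (0.8)·(3) + (0.8)·(0) + (-1.2)·(-3)) / 4 = 14/4 = 3.5
  s[V,V] = ((1.2)·(1.2) + (1.2)·(1.2) + (-1.8)·(-1.8) + (1.2)·(1.2) + (-1.8)·(-1.8)) / 4 = 10.8/4 = 2.7
  s[V,W] = ((1.2)·(-2) + (1.2)·(2) + (-1.8)·(3) + (1.2)·(0) + (-1.8)·(-3)) / 4 = 0/4 = 0
  s[W,W] = ((-2)·(-2) + (2)·(2) + (3)·(3) + (0)·(0) + (-3)·(-3)) / 4 = 26/4 = 6.5
  Sample standard deviations s_i = √(s[i,i]):
  s(U) = √(2.7) = 1.6432
  s(V) = √(2.7) = 1.6432
  s(W) = √(6.5) = 2.5495

Step 3 — r_{ij} = s_{ij} / (s_i · s_j):
  r[U,U] = 1 (diagonal).
  r[U,V] = 0.3 / (1.6432 · 1.6432) = 0.3 / 2.7 = 0.1111
  r[U,W] = 3.5 / (1.6432 · 2.5495) = 3.5 / 4.1893 = 0.8355
  r[V,V] = 1 (diagonal).
  r[V,W] = 0 / (1.6432 · 2.5495) = 0 / 4.1893 = 0
  r[W,W] = 1 (diagonal).

R is symmetric with unit diagonal. Assembling:

R = [[1, 0.1111, 0.8355],
 [0.1111, 1, 0],
 [0.8355, 0, 1]]


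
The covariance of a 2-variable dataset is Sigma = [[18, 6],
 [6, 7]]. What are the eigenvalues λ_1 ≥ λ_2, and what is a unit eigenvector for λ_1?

Step 1 — characteristic polynomial of 2×2 Sigma:
  det(Sigma - λI) = λ² - trace · λ + det = 0.
  trace = 18 + 7 = 25, det = 18·7 - (6)² = 90.
Step 2 — discriminant:
  Δ = trace² - 4·det = 625 - 360 = 265.
Step 3 — eigenvalues:
  λ = (trace ± √Δ)/2 = (25 ± 16.2788)/2,
  λ_1 = 20.6394,  λ_2 = 4.3606.

Step 4 — unit eigenvector for λ_1: solve (Sigma - λ_1 I)v = 0. First row:
  (18 - 20.6394)·v_x + (6)·v_y = 0, i.e. (-2.6394)·v_x + (6)·v_y = 0,
  so v ∝ (b, λ_1 - a) = (6, 2.6394) = u.
  ||u|| = √((6)² + (2.6394)²) = √(42.9665) ≈ 6.5549,
  v_1 = u/||u|| ≈ (0.9153, 0.4027) (||v_1|| = 1).

λ_1 = 20.6394,  λ_2 = 4.3606;  v_1 ≈ (0.9153, 0.4027)


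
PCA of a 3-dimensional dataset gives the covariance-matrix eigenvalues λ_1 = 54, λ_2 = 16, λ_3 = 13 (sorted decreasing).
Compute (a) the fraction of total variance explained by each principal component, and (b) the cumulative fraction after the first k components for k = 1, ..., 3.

Step 1 — total variance = trace(Sigma) = Σ λ_i = 54 + 16 + 13 = 83.

Step 2 — fraction explained by component i = λ_i / Σ λ:
  PC1: 54/83 = 0.6506
  PC2: 16/83 = 0.1928
  PC3: 13/83 = 0.1566

Step 3 — cumulative fraction after k components = (λ_1 + ... + λ_k) / Σ λ:
  k = 1: 54/83 = 0.6506
  k = 2: (54 + 16)/83 = 70/83 = 0.8434
  k = 3: (54 + 16 + 13)/83 = 83/83 = 1

Summary (fraction, with percent):

explained: PC1 0.6506 (65.06%), PC2 0.1928 (19.28%), PC3 0.1566 (15.66%);  cumulative: 0.6506, 0.8434, 1


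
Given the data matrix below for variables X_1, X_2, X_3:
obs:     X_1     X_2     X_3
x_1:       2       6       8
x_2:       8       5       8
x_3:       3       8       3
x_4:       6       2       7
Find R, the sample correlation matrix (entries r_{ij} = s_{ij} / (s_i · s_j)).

Step 1 — column means:
  mean(X_1) = (2 + 8 + 3 + 6) / 4 = 19/4 = 4.75
  mean(X_2) = (6 + 5 + 8 + 2) / 4 = 21/4 = 5.25
  mean(X_3) = (8 + 8 + 3 + 7) / 4 = 26/4 = 6.5

Step 2 — sample variances and covariances s[i,j] = (1/(n-1)) · Σ_k (x_{k,i} - mean_i) · (x_{k,j} - mean_j), with n-1 = 3:
  s[X_1,X_1] = ((-2.75)·(-2.75) + (3.25)·(3.25) + (-1.75)·(-1.75) + (1.25)·(1.25)) / 3 = 22.75/3 = 7.5833
  s[X_1,X_2] = ((-2.75)·(0.75) + (3.25)·(-0.25) + (-1.75)·(2.75) + (1.25)·(-3.25)) / 3 = -11.75/3 = -3.9167
  s[X_1,X_3] = ((-2.75)·(1.5) + (3.25)·(1.5) + (-1.75)·(-3.5) + (1.25)·(0.5)) / 3 = 7.5/3 = 2.5
  s[X_2,X_2] = ((0.75)·(0.75) + (-0.25)·(-0.25) + (2.75)·(2.75) + (-3.25)·(-3.25)) / 3 = 18.75/3 = 6.25
  s[X_2,X_3] = ((0.75)·(1.5) + (-0.25)·(1.5) + (2.75)·(-3.5) + (-3.25)·(0.5)) / 3 = -10.5/3 = -3.5
  s[X_3,X_3] = ((1.5)·(1.5) + (1.5)·(1.5) + (-3.5)·(-3.5) + (0.5)·(0.5)) / 3 = 17/3 = 5.6667
  Sample standard deviations s_i = √(s[i,i]):
  s(X_1) = √(7.5833) = 2.7538
  s(X_2) = √(6.25) = 2.5
  s(X_3) = √(5.6667) = 2.3805

Step 3 — r_{ij} = s_{ij} / (s_i · s_j):
  r[X_1,X_1] = 1 (diagonal).
  r[X_1,X_2] = -3.9167 / (2.7538 · 2.5) = -3.9167 / 6.8845 = -0.5689
  r[X_1,X_3] = 2.5 / (2.7538 · 2.3805) = 2.5 / 6.5553 = 0.3814
  r[X_2,X_2] = 1 (diagonal).
  r[X_2,X_3] = -3.5 / (2.5 · 2.3805) = -3.5 / 5.9512 = -0.5881
  r[X_3,X_3] = 1 (diagonal).

R is symmetric with unit diagonal. Assembling:

R = [[1, -0.5689, 0.3814],
 [-0.5689, 1, -0.5881],
 [0.3814, -0.5881, 1]]


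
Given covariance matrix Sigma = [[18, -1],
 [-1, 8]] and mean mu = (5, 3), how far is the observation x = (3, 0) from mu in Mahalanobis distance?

Step 1 — centre the observation: (x - mu) = (-2, -3).

Step 2 — invert Sigma. det(Sigma) = 18·8 - (-1)² = 143.
  Sigma^{-1} = (1/det) · [[d, -b], [-b, a]] = [[0.0559, 0.007],
 [0.007, 0.1259]].

Step 3 — form the quadratic (x - mu)^T · Sigma^{-1} · (x - mu):
  Sigma^{-1} · (x - mu) = (-0.1329, -0.3916).
  (x - mu)^T · [Sigma^{-1} · (x - mu)] = (-2)·(-0.1329) + (-3)·(-0.3916) = 1.4406.

Step 4 — take square root: d = √(1.4406) ≈ 1.2002.

d(x, mu) = √(1.4406) ≈ 1.2002


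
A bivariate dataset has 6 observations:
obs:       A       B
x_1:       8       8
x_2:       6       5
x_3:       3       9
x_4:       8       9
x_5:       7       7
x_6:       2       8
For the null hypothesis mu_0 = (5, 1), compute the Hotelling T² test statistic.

Step 1 — sample mean vector:
  mean(A) = (8 + 6 + 3 + 8 + 7 + 2) / 6 = 34/6 = 5.6667
  mean(B) = (8 + 5 + 9 + 9 + 7 + 8) / 6 = 46/6 = 7.6667
  x̄ = (5.6667, 7.6667),  deviation x̄ - mu_0 = (5.6667, 7.6667) - (5, 1) = (0.6667, 6.6667).

Step 2 — sample covariance matrix, S[i,j] = (1/(n-1)) · Σ_k (x_{k,i} - mean_i) · (x_{k,j} - mean_j), divisor n-1 = 5:
  S[A,A] = ((2.3333)·(2.3333) + (0.3333)·(0.3333) + (-2.6667)·(-2.6667) + (2.3333)·(2.3333) + (1.3333)·(1.3333) + (-3.6667)·(-3.6667)) / 5 = 33.3333/5 = 6.6667
  S[A,B] = ((2.3333)·(0.3333) + (0.3333)·(-2.6667) + (-2.6667)·(1.3333) + (2.3333)·(1.3333) + (1.3333)·(-0.6667) + (-3.6667)·(0.3333)) / 5 = -2.6667/5 = -0.5333
  S[B,B] = ((0.3333)·(0.3333) + (-2.6667)·(-2.6667) + (1.3333)·(1.3333) + (1.3333)·(1.3333) + (-0.6667)·(-0.6667) + (0.3333)·(0.3333)) / 5 = 11.3333/5 = 2.2667
  S = [[6.6667, -0.5333],
 [-0.5333, 2.2667]].

Step 3 — invert S. det(S) = 6.6667·2.2667 - (-0.5333)² = 14.8267.
  S^{-1} = (1/det) · [[d, -b], [-b, a]] = [[0.1529, 0.036],
 [0.036, 0.4496]].

Step 4 — quadratic form (x̄ - mu_0)^T · S^{-1} · (x̄ - mu_0):
  S^{-1} · (x̄ - mu_0) = (0.3417, 3.0216),
  (x̄ - mu_0)^T · [...] = (0.6667)·(0.3417) + (6.6667)·(3.0216) = 20.3717.

Step 5 — scale by n: T² = 6 · 20.3717 = 122.2302.

T² ≈ 122.2302


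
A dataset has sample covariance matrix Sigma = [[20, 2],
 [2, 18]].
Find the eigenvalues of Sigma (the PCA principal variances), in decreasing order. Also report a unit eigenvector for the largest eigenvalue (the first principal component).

Step 1 — characteristic polynomial of 2×2 Sigma:
  det(Sigma - λI) = λ² - trace · λ + det = 0.
  trace = 20 + 18 = 38, det = 20·18 - (2)² = 356.
Step 2 — discriminant:
  Δ = trace² - 4·det = 1444 - 1424 = 20.
Step 3 — eigenvalues:
  λ = (trace ± √Δ)/2 = (38 ± 4.4721)/2,
  λ_1 = 21.2361,  λ_2 = 16.7639.

Step 4 — unit eigenvector for λ_1: solve (Sigma - λ_1 I)v = 0. First row:
  (20 - 21.2361)·v_x + (2)·v_y = 0, i.e. (-1.2361)·v_x + (2)·v_y = 0,
  so v ∝ (b, λ_1 - a) = (2, 1.2361) = u.
  ||u|| = √((2)² + (1.2361)²) = √(5.5279) ≈ 2.3511,
  v_1 = u/||u|| ≈ (0.8507, 0.5257) (||v_1|| = 1).

λ_1 = 21.2361,  λ_2 = 16.7639;  v_1 ≈ (0.8507, 0.5257)


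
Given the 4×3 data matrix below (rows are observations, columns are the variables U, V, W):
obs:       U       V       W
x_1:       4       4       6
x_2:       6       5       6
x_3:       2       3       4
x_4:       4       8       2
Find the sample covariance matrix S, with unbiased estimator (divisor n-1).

Step 1 — column means:
  mean(U) = (4 + 6 + 2 + 4) / 4 = 16/4 = 4
  mean(V) = (4 + 5 + 3 + 8) / 4 = 20/4 = 5
  mean(W) = (6 + 6 + 4 + 2) / 4 = 18/4 = 4.5

Step 2 — sample covariance S[i,j] = (1/(n-1)) · Σ_k (x_{k,i} - mean_i) · (x_{k,j} - mean_j), with n-1 = 3.
  S[U,U] = ((0)·(0) + (2)·(2) + (-2)·(-2) + (0)·(0)) / 3 = 8/3 = 2.6667
  S[U,V] = ((0)·(-1) + (2)·(0) + (-2)·(-2) + (0)·(3)) / 3 = 4/3 = 1.3333
  S[U,W] = ((0)·(1.5) + (2)·(1.5) + (-2)·(-0.5) + (0)·(-2.5)) / 3 = 4/3 = 1.3333
  S[V,V] = ((-1)·(-1) + (0)·(0) + (-2)·(-2) + (3)·(3)) / 3 = 14/3 = 4.6667
  S[V,W] = ((-1)·(1.5) + (0)·(1.5) + (-2)·(-0.5) + (3)·(-2.5)) / 3 = -8/3 = -2.6667
  S[W,W] = ((1.5)·(1.5) + (1.5)·(1.5) + (-0.5)·(-0.5) + (-2.5)·(-2.5)) / 3 = 11/3 = 3.6667

S is symmetric (S[j,i] = S[i,j]). Assembling:

S = [[2.6667, 1.3333, 1.3333],
 [1.3333, 4.6667, -2.6667],
 [1.3333, -2.6667, 3.6667]]


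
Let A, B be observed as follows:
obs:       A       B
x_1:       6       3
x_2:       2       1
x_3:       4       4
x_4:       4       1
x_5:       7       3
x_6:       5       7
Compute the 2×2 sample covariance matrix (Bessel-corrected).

Step 1 — column means:
  mean(A) = (6 + 2 + 4 + 4 + 7 + 5) / 6 = 28/6 = 4.6667
  mean(B) = (3 + 1 + 4 + 1 + 3 + 7) / 6 = 19/6 = 3.1667

Step 2 — sample covariance S[i,j] = (1/(n-1)) · Σ_k (x_{k,i} - mean_i) · (x_{k,j} - mean_j), with n-1 = 5.
  S[A,A] = ((1.3333)·(1.3333) + (-2.6667)·(-2.6667) + (-0.6667)·(-0.6667) + (-0.6667)·(-0.6667) + (2.3333)·(2.3333) + (0.3333)·(0.3333)) / 5 = 15.3333/5 = 3.0667
  S[A,B] = ((1.3333)·(-0.1667) + (-2.6667)·(-2.1667) + (-0.6667)·(0.8333) + (-0.6667)·(-2.1667) + (2.3333)·(-0.1667) + (0.3333)·(3.8333)) / 5 = 7.3333/5 = 1.4667
  S[B,B] = ((-0.1667)·(-0.1667) + (-2.1667)·(-2.1667) + (0.8333)·(0.8333) + (-2.1667)·(-2.1667) + (-0.1667)·(-0.1667) + (3.8333)·(3.8333)) / 5 = 24.8333/5 = 4.9667

S is symmetric (S[j,i] = S[i,j]). Assembling:

S = [[3.0667, 1.4667],
 [1.4667, 4.9667]]


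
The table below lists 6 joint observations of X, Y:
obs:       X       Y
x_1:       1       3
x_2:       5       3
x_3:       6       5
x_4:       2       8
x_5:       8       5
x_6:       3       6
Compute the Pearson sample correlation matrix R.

Step 1 — column means:
  mean(X) = (1 + 5 + 6 + 2 + 8 + 3) / 6 = 25/6 = 4.1667
  mean(Y) = (3 + 3 + 5 + 8 + 5 + 6) / 6 = 30/6 = 5

Step 2 — sample variances and covariances s[i,j] = (1/(n-1)) · Σ_k (x_{k,i} - mean_i) · (x_{k,j} - mean_j), with n-1 = 5:
  s[X,X] = ((-3.1667)·(-3.1667) + (0.8333)·(0.8333) + (1.8333)·(1.8333) + (-2.1667)·(-2.1667) + (3.8333)·(3.8333) + (-1.1667)·(-1.1667)) / 5 = 34.8333/5 = 6.9667
  s[X,Y] = ((-3.1667)·(-2) + (0.8333)·(-2) + (1.8333)·(0) + (-2.1667)·(3) + (3.8333)·(0) + (-1.1667)·(1)) / 5 = -3/5 = -0.6
  s[Y,Y] = ((-2)·(-2) + (-2)·(-2) + (0)·(0) + (3)·(3) + (0)·(0) + (1)·(1)) / 5 = 18/5 = 3.6
  Sample standard deviations s_i = √(s[i,i]):
  s(X) = √(6.9667) = 2.6394
  s(Y) = √(3.6) = 1.8974

Step 3 — r_{ij} = s_{ij} / (s_i · s_j):
  r[X,X] = 1 (diagonal).
  r[X,Y] = -0.6 / (2.6394 · 1.8974) = -0.6 / 5.008 = -0.1198
  r[Y,Y] = 1 (diagonal).

R is symmetric with unit diagonal. Assembling:

R = [[1, -0.1198],
 [-0.1198, 1]]


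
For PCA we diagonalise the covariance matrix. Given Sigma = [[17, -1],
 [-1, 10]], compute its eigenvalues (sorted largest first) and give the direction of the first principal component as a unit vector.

Step 1 — characteristic polynomial of 2×2 Sigma:
  det(Sigma - λI) = λ² - trace · λ + det = 0.
  trace = 17 + 10 = 27, det = 17·10 - (-1)² = 169.
Step 2 — discriminant:
  Δ = trace² - 4·det = 729 - 676 = 53.
Step 3 — eigenvalues:
  λ = (trace ± √Δ)/2 = (27 ± 7.2801)/2,
  λ_1 = 17.1401,  λ_2 = 9.8599.

Step 4 — unit eigenvector for λ_1: solve (Sigma - λ_1 I)v = 0. First row:
  (17 - 17.1401)·v_x + (-1)·v_y = 0, i.e. (-0.1401)·v_x + (-1)·v_y = 0,
  so v ∝ (b, λ_1 - a) = (-1, 0.1401); multiply by -1 so the first entry is positive: u = (1, -0.1401).
  ||u|| = √((1)² + (-0.1401)²) = √(1.0196) ≈ 1.0098,
  v_1 = u/||u|| ≈ (0.9903, -0.1387) (||v_1|| = 1).

λ_1 = 17.1401,  λ_2 = 9.8599;  v_1 ≈ (0.9903, -0.1387)


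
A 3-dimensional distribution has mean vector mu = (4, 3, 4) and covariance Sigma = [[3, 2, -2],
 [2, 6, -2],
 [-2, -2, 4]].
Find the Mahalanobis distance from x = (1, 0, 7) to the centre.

Step 1 — centre the observation: (x - mu) = (-3, -3, 3).

Step 2 — invert Sigma (cofactor / det for 3×3, or solve directly):
  Sigma^{-1} = [[0.5556, -0.1111, 0.2222],
 [-0.1111, 0.2222, 0.0556],
 [0.2222, 0.0556, 0.3889]].

Step 3 — form the quadratic (x - mu)^T · Sigma^{-1} · (x - mu):
  Sigma^{-1} · (x - mu) = (-0.6667, -0.1667, 0.3333).
  (x - mu)^T · [Sigma^{-1} · (x - mu)] = (-3)·(-0.6667) + (-3)·(-0.1667) + (3)·(0.3333) = 3.5.

Step 4 — take square root: d = √(3.5) ≈ 1.8708.

d(x, mu) = √(3.5) ≈ 1.8708


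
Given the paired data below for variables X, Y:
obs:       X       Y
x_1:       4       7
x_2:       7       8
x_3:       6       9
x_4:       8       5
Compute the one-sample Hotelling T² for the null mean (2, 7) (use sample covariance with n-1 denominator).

Step 1 — sample mean vector:
  mean(X) = (4 + 7 + 6 + 8) / 4 = 25/4 = 6.25
  mean(Y) = (7 + 8 + 9 + 5) / 4 = 29/4 = 7.25
  x̄ = (6.25, 7.25),  deviation x̄ - mu_0 = (6.25, 7.25) - (2, 7) = (4.25, 0.25).

Step 2 — sample covariance matrix, S[i,j] = (1/(n-1)) · Σ_k (x_{k,i} - mean_i) · (x_{k,j} - mean_j), divisor n-1 = 3:
  S[X,X] = ((-2.25)·(-2.25) + (0.75)·(0.75) + (-0.25)·(-0.25) + (1.75)·(1.75)) / 3 = 8.75/3 = 2.9167
  S[X,Y] = ((-2.25)·(-0.25) + (0.75)·(0.75) + (-0.25)·(1.75) + (1.75)·(-2.25)) / 3 = -3.25/3 = -1.0833
  S[Y,Y] = ((-0.25)·(-0.25) + (0.75)·(0.75) + (1.75)·(1.75) + (-2.25)·(-2.25)) / 3 = 8.75/3 = 2.9167
  S = [[2.9167, -1.0833],
 [-1.0833, 2.9167]].

Step 3 — invert S. det(S) = 2.9167·2.9167 - (-1.0833)² = 7.3333.
  S^{-1} = (1/det) · [[d, -b], [-b, a]] = [[0.3977, 0.1477],
 [0.1477, 0.3977]].

Step 4 — quadratic form (x̄ - mu_0)^T · S^{-1} · (x̄ - mu_0):
  S^{-1} · (x̄ - mu_0) = (1.7273, 0.7273),
  (x̄ - mu_0)^T · [...] = (4.25)·(1.7273) + (0.25)·(0.7273) = 7.5227.

Step 5 — scale by n: T² = 4 · 7.5227 = 30.0909.

T² ≈ 30.0909


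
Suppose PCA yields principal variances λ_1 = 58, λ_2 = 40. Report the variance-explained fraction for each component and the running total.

Step 1 — total variance = trace(Sigma) = Σ λ_i = 58 + 40 = 98.

Step 2 — fraction explained by component i = λ_i / Σ λ:
  PC1: 58/98 = 0.5918
  PC2: 40/98 = 0.4082

Step 3 — cumulative fraction after k components = (λ_1 + ... + λ_k) / Σ λ:
  k = 1: 58/98 = 0.5918
  k = 2: (58 + 40)/98 = 98/98 = 1

Summary (fraction, with percent):

explained: PC1 0.5918 (59.18%), PC2 0.4082 (40.82%);  cumulative: 0.5918, 1


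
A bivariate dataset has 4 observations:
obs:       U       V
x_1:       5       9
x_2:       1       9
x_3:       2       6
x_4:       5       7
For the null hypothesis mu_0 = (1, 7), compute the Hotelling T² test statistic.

Step 1 — sample mean vector:
  mean(U) = (5 + 1 + 2 + 5) / 4 = 13/4 = 3.25
  mean(V) = (9 + 9 + 6 + 7) / 4 = 31/4 = 7.75
  x̄ = (3.25, 7.75),  deviation x̄ - mu_0 = (3.25, 7.75) - (1, 7) = (2.25, 0.75).

Step 2 — sample covariance matrix, S[i,j] = (1/(n-1)) · Σ_k (x_{k,i} - mean_i) · (x_{k,j} - mean_j), divisor n-1 = 3:
  S[U,U] = ((1.75)·(1.75) + (-2.25)·(-2.25) + (-1.25)·(-1.25) + (1.75)·(1.75)) / 3 = 12.75/3 = 4.25
  S[U,V] = ((1.75)·(1.25) + (-2.25)·(1.25) + (-1.25)·(-1.75) + (1.75)·(-0.75)) / 3 = 0.25/3 = 0.0833
  S[V,V] = ((1.25)·(1.25) + (1.25)·(1.25) + (-1.75)·(-1.75) + (-0.75)·(-0.75)) / 3 = 6.75/3 = 2.25
  S = [[4.25, 0.0833],
 [0.0833, 2.25]].

Step 3 — invert S. det(S) = 4.25·2.25 - (0.0833)² = 9.5556.
  S^{-1} = (1/det) · [[d, -b], [-b, a]] = [[0.2355, -0.0087],
 [-0.0087, 0.4448]].

Step 4 — quadratic form (x̄ - mu_0)^T · S^{-1} · (x̄ - mu_0):
  S^{-1} · (x̄ - mu_0) = (0.5233, 0.314),
  (x̄ - mu_0)^T · [...] = (2.25)·(0.5233) + (0.75)·(0.314) = 1.4128.

Step 5 — scale by n: T² = 4 · 1.4128 = 5.6512.

T² ≈ 5.6512


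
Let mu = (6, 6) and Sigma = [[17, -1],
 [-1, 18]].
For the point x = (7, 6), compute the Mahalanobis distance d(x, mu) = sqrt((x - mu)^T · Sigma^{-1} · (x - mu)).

Step 1 — centre the observation: (x - mu) = (1, 0).

Step 2 — invert Sigma. det(Sigma) = 17·18 - (-1)² = 305.
  Sigma^{-1} = (1/det) · [[d, -b], [-b, a]] = [[0.059, 0.0033],
 [0.0033, 0.0557]].

Step 3 — form the quadratic (x - mu)^T · Sigma^{-1} · (x - mu):
  Sigma^{-1} · (x - mu) = (0.059, 0.0033).
  (x - mu)^T · [Sigma^{-1} · (x - mu)] = (1)·(0.059) + (0)·(0.0033) = 0.059.

Step 4 — take square root: d = √(0.059) ≈ 0.2429.

d(x, mu) = √(0.059) ≈ 0.2429


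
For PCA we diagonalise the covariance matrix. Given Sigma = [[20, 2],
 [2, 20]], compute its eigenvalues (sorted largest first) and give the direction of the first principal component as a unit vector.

Step 1 — characteristic polynomial of 2×2 Sigma:
  det(Sigma - λI) = λ² - trace · λ + det = 0.
  trace = 20 + 20 = 40, det = 20·20 - (2)² = 396.
Step 2 — discriminant:
  Δ = trace² - 4·det = 1600 - 1584 = 16.
Step 3 — eigenvalues:
  λ = (trace ± √Δ)/2 = (40 ± 4)/2,
  λ_1 = 22,  λ_2 = 18.

Step 4 — unit eigenvector for λ_1: solve (Sigma - λ_1 I)v = 0. First row:
  (20 - 22)·v_x + (2)·v_y = 0, i.e. (-2)·v_x + (2)·v_y = 0,
  so v ∝ (b, λ_1 - a) = (2, 2) = u.
  ||u|| = √((2)² + (2)²) = √(8) ≈ 2.8284,
  v_1 = u/||u|| ≈ (0.7071, 0.7071) (||v_1|| = 1).

λ_1 = 22,  λ_2 = 18;  v_1 ≈ (0.7071, 0.7071)


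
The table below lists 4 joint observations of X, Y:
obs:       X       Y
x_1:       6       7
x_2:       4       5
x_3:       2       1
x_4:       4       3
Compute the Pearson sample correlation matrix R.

Step 1 — column means:
  mean(X) = (6 + 4 + 2 + 4) / 4 = 16/4 = 4
  mean(Y) = (7 + 5 + 1 + 3) / 4 = 16/4 = 4

Step 2 — sample variances and covariances s[i,j] = (1/(n-1)) · Σ_k (x_{k,i} - mean_i) · (x_{k,j} - mean_j), with n-1 = 3:
  s[X,X] = ((2)·(2) + (0)·(0) + (-2)·(-2) + (0)·(0)) / 3 = 8/3 = 2.6667
  s[X,Y] = ((2)·(3) + (0)·(1) + (-2)·(-3) + (0)·(-1)) / 3 = 12/3 = 4
  s[Y,Y] = ((3)·(3) + (1)·(1) + (-3)·(-3) + (-1)·(-1)) / 3 = 20/3 = 6.6667
  Sample standard deviations s_i = √(s[i,i]):
  s(X) = √(2.6667) = 1.633
  s(Y) = √(6.6667) = 2.582

Step 3 — r_{ij} = s_{ij} / (s_i · s_j):
  r[X,X] = 1 (diagonal).
  r[X,Y] = 4 / (1.633 · 2.582) = 4 / 4.2164 = 0.9487
  r[Y,Y] = 1 (diagonal).

R is symmetric with unit diagonal. Assembling:

R = [[1, 0.9487],
 [0.9487, 1]]


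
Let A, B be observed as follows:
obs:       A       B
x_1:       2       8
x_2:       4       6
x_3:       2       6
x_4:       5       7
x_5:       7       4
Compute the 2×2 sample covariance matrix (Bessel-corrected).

Step 1 — column means:
  mean(A) = (2 + 4 + 2 + 5 + 7) / 5 = 20/5 = 4
  mean(B) = (8 + 6 + 6 + 7 + 4) / 5 = 31/5 = 6.2

Step 2 — sample covariance S[i,j] = (1/(n-1)) · Σ_k (x_{k,i} - mean_i) · (x_{k,j} - mean_j), with n-1 = 4.
  S[A,A] = ((-2)·(-2) + (0)·(0) + (-2)·(-2) + (1)·(1) + (3)·(3)) / 4 = 18/4 = 4.5
  S[A,B] = ((-2)·(1.8) + (0)·(-0.2) + (-2)·(-0.2) + (1)·(0.8) + (3)·(-2.2)) / 4 = -9/4 = -2.25
  S[B,B] = ((1.8)·(1.8) + (-0.2)·(-0.2) + (-0.2)·(-0.2) + (0.8)·(0.8) + (-2.2)·(-2.2)) / 4 = 8.8/4 = 2.2

S is symmetric (S[j,i] = S[i,j]). Assembling:

S = [[4.5, -2.25],
 [-2.25, 2.2]]


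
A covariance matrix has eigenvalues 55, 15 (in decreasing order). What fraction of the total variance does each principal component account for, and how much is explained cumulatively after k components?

Step 1 — total variance = trace(Sigma) = Σ λ_i = 55 + 15 = 70.

Step 2 — fraction explained by component i = λ_i / Σ λ:
  PC1: 55/70 = 0.7857
  PC2: 15/70 = 0.2143

Step 3 — cumulative fraction after k components = (λ_1 + ... + λ_k) / Σ λ:
  k = 1: 55/70 = 0.7857
  k = 2: (55 + 15)/70 = 70/70 = 1

Summary (fraction, with percent):

explained: PC1 0.7857 (78.57%), PC2 0.2143 (21.43%);  cumulative: 0.7857, 1


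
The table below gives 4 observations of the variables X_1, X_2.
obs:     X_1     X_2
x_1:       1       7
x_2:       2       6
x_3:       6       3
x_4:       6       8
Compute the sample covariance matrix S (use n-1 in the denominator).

Step 1 — column means:
  mean(X_1) = (1 + 2 + 6 + 6) / 4 = 15/4 = 3.75
  mean(X_2) = (7 + 6 + 3 + 8) / 4 = 24/4 = 6

Step 2 — sample covariance S[i,j] = (1/(n-1)) · Σ_k (x_{k,i} - mean_i) · (x_{k,j} - mean_j), with n-1 = 3.
  S[X_1,X_1] = ((-2.75)·(-2.75) + (-1.75)·(-1.75) + (2.25)·(2.25) + (2.25)·(2.25)) / 3 = 20.75/3 = 6.9167
  S[X_1,X_2] = ((-2.75)·(1) + (-1.75)·(0) + (2.25)·(-3) + (2.25)·(2)) / 3 = -5/3 = -1.6667
  S[X_2,X_2] = ((1)·(1) + (0)·(0) + (-3)·(-3) + (2)·(2)) / 3 = 14/3 = 4.6667

S is symmetric (S[j,i] = S[i,j]). Assembling:

S = [[6.9167, -1.6667],
 [-1.6667, 4.6667]]


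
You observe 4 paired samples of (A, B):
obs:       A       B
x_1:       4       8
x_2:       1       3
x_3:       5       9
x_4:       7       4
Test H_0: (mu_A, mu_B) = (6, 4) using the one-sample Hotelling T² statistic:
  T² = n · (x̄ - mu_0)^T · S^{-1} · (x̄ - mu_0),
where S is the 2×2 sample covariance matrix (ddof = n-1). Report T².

Step 1 — sample mean vector:
  mean(A) = (4 + 1 + 5 + 7) / 4 = 17/4 = 4.25
  mean(B) = (8 + 3 + 9 + 4) / 4 = 24/4 = 6
  x̄ = (4.25, 6),  deviation x̄ - mu_0 = (4.25, 6) - (6, 4) = (-1.75, 2).

Step 2 — sample covariance matrix, S[i,j] = (1/(n-1)) · Σ_k (x_{k,i} - mean_i) · (x_{k,j} - mean_j), divisor n-1 = 3:
  S[A,A] = ((-0.25)·(-0.25) + (-3.25)·(-3.25) + (0.75)·(0.75) + (2.75)·(2.75)) / 3 = 18.75/3 = 6.25
  S[A,B] = ((-0.25)·(2) + (-3.25)·(-3) + (0.75)·(3) + (2.75)·(-2)) / 3 = 6/3 = 2
  S[B,B] = ((2)·(2) + (-3)·(-3) + (3)·(3) + (-2)·(-2)) / 3 = 26/3 = 8.6667
  S = [[6.25, 2],
 [2, 8.6667]].

Step 3 — invert S. det(S) = 6.25·8.6667 - (2)² = 50.1667.
  S^{-1} = (1/det) · [[d, -b], [-b, a]] = [[0.1728, -0.0399],
 [-0.0399, 0.1246]].

Step 4 — quadratic form (x̄ - mu_0)^T · S^{-1} · (x̄ - mu_0):
  S^{-1} · (x̄ - mu_0) = (-0.3821, 0.3189),
  (x̄ - mu_0)^T · [...] = (-1.75)·(-0.3821) + (2)·(0.3189) = 1.3065.

Step 5 — scale by n: T² = 4 · 1.3065 = 5.2259.

T² ≈ 5.2259


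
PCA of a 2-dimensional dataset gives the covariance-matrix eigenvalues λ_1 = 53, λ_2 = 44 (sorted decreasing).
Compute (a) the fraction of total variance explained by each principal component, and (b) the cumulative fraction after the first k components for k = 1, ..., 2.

Step 1 — total variance = trace(Sigma) = Σ λ_i = 53 + 44 = 97.

Step 2 — fraction explained by component i = λ_i / Σ λ:
  PC1: 53/97 = 0.5464
  PC2: 44/97 = 0.4536

Step 3 — cumulative fraction after k components = (λ_1 + ... + λ_k) / Σ λ:
  k = 1: 53/97 = 0.5464
  k = 2: (53 + 44)/97 = 97/97 = 1

Summary (fraction, with percent):

explained: PC1 0.5464 (54.64%), PC2 0.4536 (45.36%);  cumulative: 0.5464, 1


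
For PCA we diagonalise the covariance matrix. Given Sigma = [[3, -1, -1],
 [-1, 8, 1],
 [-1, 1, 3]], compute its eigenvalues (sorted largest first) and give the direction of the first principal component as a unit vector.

Step 1 — characteristic polynomial p(λ) = det(λI - Sigma) = λ³ - tr·λ² + c_1·λ - det, where tr = trace, c_1 = sum of the principal 2×2 minors, det = det(Sigma):
  tr = 3 + 8 + 3 = 14,
  c_1 = (3·8 - (-1)²) + (3·3 - (-1)²) + (8·3 - (1)²) = 23 + 8 + 23 = 54,
  det = 3·(8·3 - (1)²) - (-1)·((-1)·3 - (1)·(-1)) + (-1)·((-1)·(1) - 8·(-1)) = 3·(23) - (-1)·(-2) + (-1)·(7) = 60.
  So p(λ) = λ³ - 14λ² + 54λ - 60.
Step 2 — look for an integer root (rational root theorem: any rational root is an integer divisor of 60). Testing λ = 2:
  p(2) = 8 - 56 + 108 - 60 = 0  ✓
  Dividing out (λ - 2): p(λ) = (λ - 2)(λ² - 12λ + 30).
Step 3 — remaining eigenvalues from the quadratic λ² - 12λ + 30 = 0:
  Δ = 12² - 4·30 = 144 - 120 = 24,  λ = (12 ± √24)/2 = (12 ± 4.899)/2 ≈ 8.4495 or 3.5505.
  Sorted: λ_1 = 8.4495,  λ_2 = 3.5505,  λ_3 = 2  (check: sum = 14 = tr ✓).

Step 4 — unit eigenvector for λ_1 ≈ 8.4495: v spans the null space of (Sigma - λ_1 I), whose rows are
  r_1 = (-5.4495, -1, -1),  r_2 = (-1, -0.4495, 1),  r_3 = (-1, 1, -5.4495).
  v is orthogonal to every row, so take v ∝ r_1 × r_2 = ((-1)·(1) - (-1)·(-0.4495), (-1)·(-1) - (-5.4495)·(1), (-5.4495)·(-0.4495) - (-1)·(-1)) ≈ (-1.4495, 6.4495, 1.4495).
  Rescale (multiply by -1 so the first nonzero entry is positive): u = (1.4495, -6.4495, -1.4495).
  ||u|| = √((1.4495)² + (-6.4495)² + (-1.4495)²) = √(45.798) ≈ 6.7674,  v_1 = u/||u|| ≈ (0.2142, -0.953, -0.2142) (||v_1|| = 1).

λ_1 = 8.4495,  λ_2 = 3.5505,  λ_3 = 2;  v_1 ≈ (0.2142, -0.953, -0.2142)


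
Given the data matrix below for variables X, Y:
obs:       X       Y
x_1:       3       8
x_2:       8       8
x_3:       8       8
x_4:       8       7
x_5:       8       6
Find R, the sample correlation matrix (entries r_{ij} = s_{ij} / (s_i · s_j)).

Step 1 — column means:
  mean(X) = (3 + 8 + 8 + 8 + 8) / 5 = 35/5 = 7
  mean(Y) = (8 + 8 + 8 + 7 + 6) / 5 = 37/5 = 7.4

Step 2 — sample variances and covariances s[i,j] = (1/(n-1)) · Σ_k (x_{k,i} - mean_i) · (x_{k,j} - mean_j), with n-1 = 4:
  s[X,X] = ((-4)·(-4) + (1)·(1) + (1)·(1) + (1)·(1) + (1)·(1)) / 4 = 20/4 = 5
  s[X,Y] = ((-4)·(0.6) + (1)·(0.6) + (1)·(0.6) + (1)·(-0.4) + (1)·(-1.4)) / 4 = -3/4 = -0.75
  s[Y,Y] = ((0.6)·(0.6) + (0.6)·(0.6) + (0.6)·(0.6) + (-0.4)·(-0.4) + (-1.4)·(-1.4)) / 4 = 3.2/4 = 0.8
  Sample standard deviations s_i = √(s[i,i]):
  s(X) = √(5) = 2.2361
  s(Y) = √(0.8) = 0.8944

Step 3 — r_{ij} = s_{ij} / (s_i · s_j):
  r[X,X] = 1 (diagonal).
  r[X,Y] = -0.75 / (2.2361 · 0.8944) = -0.75 / 2 = -0.375
  r[Y,Y] = 1 (diagonal).

R is symmetric with unit diagonal. Assembling:

R = [[1, -0.375],
 [-0.375, 1]]


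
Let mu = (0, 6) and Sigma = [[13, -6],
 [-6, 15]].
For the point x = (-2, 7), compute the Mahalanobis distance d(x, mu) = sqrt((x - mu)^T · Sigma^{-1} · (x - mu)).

Step 1 — centre the observation: (x - mu) = (-2, 1).

Step 2 — invert Sigma. det(Sigma) = 13·15 - (-6)² = 159.
  Sigma^{-1} = (1/det) · [[d, -b], [-b, a]] = [[0.0943, 0.0377],
 [0.0377, 0.0818]].

Step 3 — form the quadratic (x - mu)^T · Sigma^{-1} · (x - mu):
  Sigma^{-1} · (x - mu) = (-0.1509, 0.0063).
  (x - mu)^T · [Sigma^{-1} · (x - mu)] = (-2)·(-0.1509) + (1)·(0.0063) = 0.3082.

Step 4 — take square root: d = √(0.3082) ≈ 0.5551.

d(x, mu) = √(0.3082) ≈ 0.5551


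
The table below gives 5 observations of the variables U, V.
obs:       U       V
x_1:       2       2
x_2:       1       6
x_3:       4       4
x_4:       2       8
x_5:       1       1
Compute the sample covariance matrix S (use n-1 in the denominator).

Step 1 — column means:
  mean(U) = (2 + 1 + 4 + 2 + 1) / 5 = 10/5 = 2
  mean(V) = (2 + 6 + 4 + 8 + 1) / 5 = 21/5 = 4.2

Step 2 — sample covariance S[i,j] = (1/(n-1)) · Σ_k (x_{k,i} - mean_i) · (x_{k,j} - mean_j), with n-1 = 4.
  S[U,U] = ((0)·(0) + (-1)·(-1) + (2)·(2) + (0)·(0) + (-1)·(-1)) / 4 = 6/4 = 1.5
  S[U,V] = ((0)·(-2.2) + (-1)·(1.8) + (2)·(-0.2) + (0)·(3.8) + (-1)·(-3.2)) / 4 = 1/4 = 0.25
  S[V,V] = ((-2.2)·(-2.2) + (1.8)·(1.8) + (-0.2)·(-0.2) + (3.8)·(3.8) + (-3.2)·(-3.2)) / 4 = 32.8/4 = 8.2

S is symmetric (S[j,i] = S[i,j]). Assembling:

S = [[1.5, 0.25],
 [0.25, 8.2]]


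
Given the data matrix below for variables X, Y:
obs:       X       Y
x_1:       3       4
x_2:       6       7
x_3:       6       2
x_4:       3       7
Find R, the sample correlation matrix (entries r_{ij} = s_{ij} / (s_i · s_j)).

Step 1 — column means:
  mean(X) = (3 + 6 + 6 + 3) / 4 = 18/4 = 4.5
  mean(Y) = (4 + 7 + 2 + 7) / 4 = 20/4 = 5

Step 2 — sample variances and covariances s[i,j] = (1/(n-1)) · Σ_k (x_{k,i} - mean_i) · (x_{k,j} - mean_j), with n-1 = 3:
  s[X,X] = ((-1.5)·(-1.5) + (1.5)·(1.5) + (1.5)·(1.5) + (-1.5)·(-1.5)) / 3 = 9/3 = 3
  s[X,Y] = ((-1.5)·(-1) + (1.5)·(2) + (1.5)·(-3) + (-1.5)·(2)) / 3 = -3/3 = -1
  s[Y,Y] = ((-1)·(-1) + (2)·(2) + (-3)·(-3) + (2)·(2)) / 3 = 18/3 = 6
  Sample standard deviations s_i = √(s[i,i]):
  s(X) = √(3) = 1.7321
  s(Y) = √(6) = 2.4495

Step 3 — r_{ij} = s_{ij} / (s_i · s_j):
  r[X,X] = 1 (diagonal).
  r[X,Y] = -1 / (1.7321 · 2.4495) = -1 / 4.2426 = -0.2357
  r[Y,Y] = 1 (diagonal).

R is symmetric with unit diagonal. Assembling:

R = [[1, -0.2357],
 [-0.2357, 1]]


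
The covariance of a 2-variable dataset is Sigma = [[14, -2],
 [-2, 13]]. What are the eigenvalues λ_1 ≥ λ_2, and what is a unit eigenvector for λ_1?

Step 1 — characteristic polynomial of 2×2 Sigma:
  det(Sigma - λI) = λ² - trace · λ + det = 0.
  trace = 14 + 13 = 27, det = 14·13 - (-2)² = 178.
Step 2 — discriminant:
  Δ = trace² - 4·det = 729 - 712 = 17.
Step 3 — eigenvalues:
  λ = (trace ± √Δ)/2 = (27 ± 4.1231)/2,
  λ_1 = 15.5616,  λ_2 = 11.4384.

Step 4 — unit eigenvector for λ_1: solve (Sigma - λ_1 I)v = 0. First row:
  (14 - 15.5616)·v_x + (-2)·v_y = 0, i.e. (-1.5616)·v_x + (-2)·v_y = 0,
  so v ∝ (b, λ_1 - a) = (-2, 1.5616); multiply by -1 so the first entry is positive: u = (2, -1.5616).
  ||u|| = √((2)² + (-1.5616)²) = √(6.4384) ≈ 2.5374,
  v_1 = u/||u|| ≈ (0.7882, -0.6154) (||v_1|| = 1).

λ_1 = 15.5616,  λ_2 = 11.4384;  v_1 ≈ (0.7882, -0.6154)


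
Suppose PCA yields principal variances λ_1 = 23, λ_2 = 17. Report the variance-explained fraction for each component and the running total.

Step 1 — total variance = trace(Sigma) = Σ λ_i = 23 + 17 = 40.

Step 2 — fraction explained by component i = λ_i / Σ λ:
  PC1: 23/40 = 0.575
  PC2: 17/40 = 0.425

Step 3 — cumulative fraction after k components = (λ_1 + ... + λ_k) / Σ λ:
  k = 1: 23/40 = 0.575
  k = 2: (23 + 17)/40 = 40/40 = 1

Summary (fraction, with percent):

explained: PC1 0.575 (57.5%), PC2 0.425 (42.5%);  cumulative: 0.575, 1


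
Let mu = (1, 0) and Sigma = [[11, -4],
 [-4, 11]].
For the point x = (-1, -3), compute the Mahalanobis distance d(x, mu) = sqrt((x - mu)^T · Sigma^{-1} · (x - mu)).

Step 1 — centre the observation: (x - mu) = (-2, -3).

Step 2 — invert Sigma. det(Sigma) = 11·11 - (-4)² = 105.
  Sigma^{-1} = (1/det) · [[d, -b], [-b, a]] = [[0.1048, 0.0381],
 [0.0381, 0.1048]].

Step 3 — form the quadratic (x - mu)^T · Sigma^{-1} · (x - mu):
  Sigma^{-1} · (x - mu) = (-0.3238, -0.3905).
  (x - mu)^T · [Sigma^{-1} · (x - mu)] = (-2)·(-0.3238) + (-3)·(-0.3905) = 1.819.

Step 4 — take square root: d = √(1.819) ≈ 1.3487.

d(x, mu) = √(1.819) ≈ 1.3487


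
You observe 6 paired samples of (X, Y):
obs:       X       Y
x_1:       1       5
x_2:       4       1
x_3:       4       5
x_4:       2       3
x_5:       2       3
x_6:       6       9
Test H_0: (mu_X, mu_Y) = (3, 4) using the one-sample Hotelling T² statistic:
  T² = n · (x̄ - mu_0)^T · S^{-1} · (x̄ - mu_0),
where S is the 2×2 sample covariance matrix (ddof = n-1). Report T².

Step 1 — sample mean vector:
  mean(X) = (1 + 4 + 4 + 2 + 2 + 6) / 6 = 19/6 = 3.1667
  mean(Y) = (5 + 1 + 5 + 3 + 3 + 9) / 6 = 26/6 = 4.3333
  x̄ = (3.1667, 4.3333),  deviation x̄ - mu_0 = (3.1667, 4.3333) - (3, 4) = (0.1667, 0.3333).

Step 2 — sample covariance matrix, S[i,j] = (1/(n-1)) · Σ_k (x_{k,i} - mean_i) · (x_{k,j} - mean_j), divisor n-1 = 5:
  S[X,X] = ((-2.1667)·(-2.1667) + (0.8333)·(0.8333) + (0.8333)·(0.8333) + (-1.1667)·(-1.1667) + (-1.1667)·(-1.1667) + (2.8333)·(2.8333)) / 5 = 16.8333/5 = 3.3667
  S[X,Y] = ((-2.1667)·(0.6667) + (0.8333)·(-3.3333) + (0.8333)·(0.6667) + (-1.1667)·(-1.3333) + (-1.1667)·(-1.3333) + (2.8333)·(4.6667)) / 5 = 12.6667/5 = 2.5333
  S[Y,Y] = ((0.6667)·(0.6667) + (-3.3333)·(-3.3333) + (0.6667)·(0.6667) + (-1.3333)·(-1.3333) + (-1.3333)·(-1.3333) + (4.6667)·(4.6667)) / 5 = 37.3333/5 = 7.4667
  S = [[3.3667, 2.5333],
 [2.5333, 7.4667]].

Step 3 — invert S. det(S) = 3.3667·7.4667 - (2.5333)² = 18.72.
  S^{-1} = (1/det) · [[d, -b], [-b, a]] = [[0.3989, -0.1353],
 [-0.1353, 0.1798]].

Step 4 — quadratic form (x̄ - mu_0)^T · S^{-1} · (x̄ - mu_0):
  S^{-1} · (x̄ - mu_0) = (0.0214, 0.0374),
  (x̄ - mu_0)^T · [...] = (0.1667)·(0.0214) + (0.3333)·(0.0374) = 0.016.

Step 5 — scale by n: T² = 6 · 0.016 = 0.0962.

T² ≈ 0.0962
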